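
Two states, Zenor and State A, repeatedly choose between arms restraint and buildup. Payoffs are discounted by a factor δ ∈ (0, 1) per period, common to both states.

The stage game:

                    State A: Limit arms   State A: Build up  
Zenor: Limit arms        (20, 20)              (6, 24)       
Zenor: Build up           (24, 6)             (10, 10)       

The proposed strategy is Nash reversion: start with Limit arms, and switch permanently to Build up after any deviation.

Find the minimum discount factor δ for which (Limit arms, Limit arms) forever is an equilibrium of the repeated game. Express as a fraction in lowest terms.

Cooperation forever yields 20 each period: 20/(1−δ).
Deviating yields 24 once, then 10 forever: 24 + 10δ/(1−δ).
No profitable deviation requires 20/(1−δ) ≥ 24 + 10δ/(1−δ).
Multiplying by (1−δ): 20 ≥ 24(1−δ) + 10δ = 24 − 14δ.
So 14δ ≥ 4, i.e. δ ≥ 4/14 = 2/7.

2/7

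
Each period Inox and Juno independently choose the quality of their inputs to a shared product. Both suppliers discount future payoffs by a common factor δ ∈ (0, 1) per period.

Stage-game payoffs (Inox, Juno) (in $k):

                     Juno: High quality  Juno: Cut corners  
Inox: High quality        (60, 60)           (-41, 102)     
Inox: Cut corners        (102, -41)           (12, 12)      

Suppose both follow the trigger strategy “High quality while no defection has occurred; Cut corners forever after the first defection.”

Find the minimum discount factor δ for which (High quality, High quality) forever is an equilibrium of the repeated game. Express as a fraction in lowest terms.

Cooperation forever yields 60 each period: 60/(1−δ).
Deviating yields 102 once, then 12 forever: 102 + 12δ/(1−δ).
No profitable deviation requires 60/(1−δ) ≥ 102 + 12δ/(1−δ).
Multiplying by (1−δ): 60 ≥ 102(1−δ) + 12δ = 102 − 90δ.
So 90δ ≥ 42, i.e. δ ≥ 42/90 = 7/15.

7/15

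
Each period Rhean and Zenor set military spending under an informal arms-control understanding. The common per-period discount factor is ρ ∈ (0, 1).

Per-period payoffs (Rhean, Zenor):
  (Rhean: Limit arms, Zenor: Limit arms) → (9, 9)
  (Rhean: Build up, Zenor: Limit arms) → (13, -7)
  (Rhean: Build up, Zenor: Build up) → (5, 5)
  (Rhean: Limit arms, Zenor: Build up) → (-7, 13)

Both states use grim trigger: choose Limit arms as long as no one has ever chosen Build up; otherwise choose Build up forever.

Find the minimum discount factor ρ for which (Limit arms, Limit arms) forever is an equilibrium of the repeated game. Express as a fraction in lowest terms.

1/2

Cooperation forever yields 9 each period: 9/(1−ρ).
Deviating yields 13 once, then 5 forever: 13 + 5ρ/(1−ρ).
No profitable deviation requires 9/(1−ρ) ≥ 13 + 5ρ/(1−ρ).
Multiplying by (1−ρ): 9 ≥ 13(1−ρ) + 5ρ = 13 − 8ρ.
So 8ρ ≥ 4, i.e. ρ ≥ 4/8 = 1/2.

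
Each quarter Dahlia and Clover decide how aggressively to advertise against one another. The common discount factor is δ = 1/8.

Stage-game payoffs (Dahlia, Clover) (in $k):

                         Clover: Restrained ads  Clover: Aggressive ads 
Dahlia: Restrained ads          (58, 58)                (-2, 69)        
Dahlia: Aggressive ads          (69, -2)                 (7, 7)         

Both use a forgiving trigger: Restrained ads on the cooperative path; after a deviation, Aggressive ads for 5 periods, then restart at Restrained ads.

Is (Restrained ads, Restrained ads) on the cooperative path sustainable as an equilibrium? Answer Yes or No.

Comparing payoff streams over the 6 periods until play realigns: cooperate → 58(1+δ+…+δ^5); deviate → 69 + 7(δ+…+δ^5).
Cooperation is sustained iff (58−7)(δ+…+δ^5) ≥ 69−58.
δ+…+δ^5 = 1/8·(1−(1/8)^5)/(1−1/8) = 0.1429, and (69−58)/(58−7) = 0.2157.
0.1429 < 0.2157, so cooperation is not sustainable.

No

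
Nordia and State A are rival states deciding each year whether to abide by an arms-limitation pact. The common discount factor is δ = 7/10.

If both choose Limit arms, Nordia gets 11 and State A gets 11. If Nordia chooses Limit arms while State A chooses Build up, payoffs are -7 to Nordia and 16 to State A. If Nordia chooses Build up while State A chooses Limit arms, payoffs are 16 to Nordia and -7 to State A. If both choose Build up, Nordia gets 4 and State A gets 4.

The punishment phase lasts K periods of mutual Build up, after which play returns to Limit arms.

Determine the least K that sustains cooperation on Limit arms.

IC: δ(1−δ^K)/(1−δ) ≥ (16−11)/(11−4) = 5/7.
With δ = 7/10: need 1 − δ^K ≥ 5/7·(1−7/10)/(7/10), i.e. δ^K ≤ 0.6939.
Since (7/10)^1 = 0.7000 and (7/10)^2 = 0.4900, the smallest such K is 2.

2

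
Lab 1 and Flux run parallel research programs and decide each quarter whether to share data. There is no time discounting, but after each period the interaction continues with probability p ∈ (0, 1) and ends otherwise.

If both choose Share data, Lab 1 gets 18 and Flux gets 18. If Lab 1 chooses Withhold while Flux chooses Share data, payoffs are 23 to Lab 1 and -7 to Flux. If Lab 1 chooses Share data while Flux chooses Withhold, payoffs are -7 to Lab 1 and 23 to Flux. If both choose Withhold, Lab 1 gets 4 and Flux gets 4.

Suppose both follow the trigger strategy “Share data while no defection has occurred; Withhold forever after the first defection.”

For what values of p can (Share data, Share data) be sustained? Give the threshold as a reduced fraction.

With no time discounting, the continuation probability p plays the role of the discount factor.
Grim-trigger IC: 18/(1−p) ≥ 23 + 4p/(1−p) ⇒ p ≥ (23−18)/(23−4) = 5/19.

5/19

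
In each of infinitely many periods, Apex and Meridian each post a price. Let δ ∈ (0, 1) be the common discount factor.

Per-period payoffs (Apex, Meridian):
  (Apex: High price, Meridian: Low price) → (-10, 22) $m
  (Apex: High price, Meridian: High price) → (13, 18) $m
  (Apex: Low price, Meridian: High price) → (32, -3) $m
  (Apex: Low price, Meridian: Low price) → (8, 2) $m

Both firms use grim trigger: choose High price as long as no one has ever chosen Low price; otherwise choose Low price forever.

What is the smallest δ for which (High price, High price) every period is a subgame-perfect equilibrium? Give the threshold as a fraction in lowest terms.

Apex's threshold: (32−13)/(32−8) = 19/24.
Meridian's threshold: (22−18)/(22−2) = 1/5.
19/24 > 1/5, so Apex binds and δ* = 19/24.

19/24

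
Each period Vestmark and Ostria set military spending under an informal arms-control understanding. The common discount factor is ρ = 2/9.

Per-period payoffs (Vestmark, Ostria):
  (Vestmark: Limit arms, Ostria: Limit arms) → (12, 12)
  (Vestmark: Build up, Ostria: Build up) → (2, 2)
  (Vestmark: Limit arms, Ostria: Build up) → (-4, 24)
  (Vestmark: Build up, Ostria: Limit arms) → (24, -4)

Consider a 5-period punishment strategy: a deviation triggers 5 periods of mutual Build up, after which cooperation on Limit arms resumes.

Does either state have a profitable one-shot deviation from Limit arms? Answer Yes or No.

Yes

A one-shot deviation gives 24 now, then 2 for 5 periods, then back to 12.
Gain from deviating: (24−12) today; loss: (12−2) in each of the next 5 periods.
No-deviation condition: (12−2)(ρ+…+ρ^5) ≥ 24−12, i.e. ρ+…+ρ^5 ≥ 6/5.
At ρ = 2/9: ρ+…+ρ^5 = 0.2856 < 1.2000.
So cooperation is not sustainable.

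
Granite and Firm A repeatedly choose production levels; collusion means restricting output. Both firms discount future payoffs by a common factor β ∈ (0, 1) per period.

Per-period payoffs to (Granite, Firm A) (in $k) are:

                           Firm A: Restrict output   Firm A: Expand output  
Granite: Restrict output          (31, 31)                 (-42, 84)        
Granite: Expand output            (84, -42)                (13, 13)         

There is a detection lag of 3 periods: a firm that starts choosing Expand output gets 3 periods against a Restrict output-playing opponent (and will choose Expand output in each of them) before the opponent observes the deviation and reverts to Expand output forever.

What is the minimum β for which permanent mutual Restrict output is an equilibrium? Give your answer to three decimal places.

Deviating for the 3 undetected periods gains 84−31 = 53 per period over cooperation, then loses 31−13 = 18 per period forever once punishment starts.
Gain: 53(1 + β + … + β^2); loss: 18·β^3/(1−β).
No profitable deviation ⇔ 53(1−β^3) ≤ 18·β^3, i.e. β^3 ≥ 53/(53+18) = 53/71.
Hence β ≥ (53/71)^(1/3) ≈ 0.907.

0.907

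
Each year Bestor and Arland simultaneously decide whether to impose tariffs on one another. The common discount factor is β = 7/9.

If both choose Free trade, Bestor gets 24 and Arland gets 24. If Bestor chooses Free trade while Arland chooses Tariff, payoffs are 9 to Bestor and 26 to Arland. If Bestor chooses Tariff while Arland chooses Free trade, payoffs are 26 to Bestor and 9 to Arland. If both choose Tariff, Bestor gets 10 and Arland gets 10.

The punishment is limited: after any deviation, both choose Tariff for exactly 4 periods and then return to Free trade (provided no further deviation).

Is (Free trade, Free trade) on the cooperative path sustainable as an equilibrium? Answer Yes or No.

Yes

A one-shot deviation gives 26 now, then 10 for 4 periods, then back to 24.
Gain from deviating: (26−24) today; loss: (24−10) in each of the next 4 periods.
No-deviation condition: (24−10)(β+…+β^4) ≥ 26−24, i.e. β+…+β^4 ≥ 1/7.
At β = 7/9: β+…+β^4 = 2.2192 ≥ 0.1429.
So cooperation is sustainable.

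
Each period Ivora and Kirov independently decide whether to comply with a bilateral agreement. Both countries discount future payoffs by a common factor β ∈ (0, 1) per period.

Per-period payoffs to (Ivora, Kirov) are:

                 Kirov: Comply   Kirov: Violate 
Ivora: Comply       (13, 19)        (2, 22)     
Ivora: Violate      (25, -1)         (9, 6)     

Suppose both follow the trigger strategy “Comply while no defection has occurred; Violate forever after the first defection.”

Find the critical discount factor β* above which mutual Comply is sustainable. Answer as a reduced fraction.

Ivora's threshold: (25−13)/(25−9) = 3/4.
Kirov's threshold: (22−19)/(22−6) = 3/16.
3/4 > 3/16, so Ivora binds and β* = 3/4.

3/4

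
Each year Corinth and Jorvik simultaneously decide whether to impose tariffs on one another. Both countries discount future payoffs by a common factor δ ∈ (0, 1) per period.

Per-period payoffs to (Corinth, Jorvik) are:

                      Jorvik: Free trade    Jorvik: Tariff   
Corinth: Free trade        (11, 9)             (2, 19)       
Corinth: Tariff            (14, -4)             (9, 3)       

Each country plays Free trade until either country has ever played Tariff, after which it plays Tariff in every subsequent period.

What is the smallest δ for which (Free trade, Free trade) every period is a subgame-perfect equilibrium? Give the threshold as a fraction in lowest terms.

5/8

Corinth's threshold: (14−11)/(14−9) = 3/5.
Jorvik's threshold: (19−9)/(19−3) = 5/8.
3/5 < 5/8, so Jorvik binds and δ* = 5/8.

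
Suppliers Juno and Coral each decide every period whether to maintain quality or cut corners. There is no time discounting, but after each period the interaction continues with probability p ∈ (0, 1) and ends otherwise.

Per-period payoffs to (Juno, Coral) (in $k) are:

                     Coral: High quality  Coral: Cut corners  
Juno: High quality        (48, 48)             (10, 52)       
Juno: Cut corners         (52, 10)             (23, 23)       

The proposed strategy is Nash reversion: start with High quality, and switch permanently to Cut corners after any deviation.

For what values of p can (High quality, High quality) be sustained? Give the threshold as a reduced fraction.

Expected cooperation value is 48 + p·48 + p²·48 + … = 48/(1−p); deviation gives 52 + p·23/(1−p).
48 ≥ 52(1−p) + 23p ⇒ 29p ≥ 4 ⇒ p ≥ 4/29.

4/29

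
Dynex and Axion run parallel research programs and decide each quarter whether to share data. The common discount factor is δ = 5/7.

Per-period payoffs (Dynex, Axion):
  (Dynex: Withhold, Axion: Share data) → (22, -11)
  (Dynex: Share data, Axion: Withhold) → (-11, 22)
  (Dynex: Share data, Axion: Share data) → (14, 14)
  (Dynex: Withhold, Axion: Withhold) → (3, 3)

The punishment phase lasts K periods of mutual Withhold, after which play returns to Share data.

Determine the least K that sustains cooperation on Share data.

2

Need Σ_{k=1}^{K} δ^k ≥ (22−14)/(14−3) = 0.7273 at δ = 5/7.
At K = 1 the sum is 0.7143 < 0.7273; at K = 2 it is 1.2245 ≥ 0.7273.
So the minimum punishment length is K = 2.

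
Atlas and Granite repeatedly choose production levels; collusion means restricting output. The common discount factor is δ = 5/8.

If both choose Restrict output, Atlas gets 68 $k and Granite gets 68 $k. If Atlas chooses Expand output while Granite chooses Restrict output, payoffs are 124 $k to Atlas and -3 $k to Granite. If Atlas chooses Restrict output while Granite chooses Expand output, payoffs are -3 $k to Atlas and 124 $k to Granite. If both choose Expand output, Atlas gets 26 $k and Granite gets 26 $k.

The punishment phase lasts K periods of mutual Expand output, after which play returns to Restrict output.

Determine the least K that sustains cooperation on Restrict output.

4

Need Σ_{k=1}^{K} δ^k ≥ (124−68)/(68−26) = 1.3333 at δ = 5/8.
At K = 3 the sum is 1.2598 < 1.3333; at K = 4 it is 1.4124 ≥ 1.3333.
So the minimum punishment length is K = 4.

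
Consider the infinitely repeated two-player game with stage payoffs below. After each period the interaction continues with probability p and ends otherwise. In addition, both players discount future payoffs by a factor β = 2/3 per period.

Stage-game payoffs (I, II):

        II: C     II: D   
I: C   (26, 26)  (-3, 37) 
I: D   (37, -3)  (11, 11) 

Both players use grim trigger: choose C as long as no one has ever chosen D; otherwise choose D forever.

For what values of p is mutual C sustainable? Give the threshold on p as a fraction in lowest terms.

Expected continuation weight on next period's payoff is β·p = 2/3·p, which plays the role of the discount factor.
Cooperation requires 2/3·p ≥ (37−26)/(37−11) = 11/26, hence p ≥ 33/52.

33/52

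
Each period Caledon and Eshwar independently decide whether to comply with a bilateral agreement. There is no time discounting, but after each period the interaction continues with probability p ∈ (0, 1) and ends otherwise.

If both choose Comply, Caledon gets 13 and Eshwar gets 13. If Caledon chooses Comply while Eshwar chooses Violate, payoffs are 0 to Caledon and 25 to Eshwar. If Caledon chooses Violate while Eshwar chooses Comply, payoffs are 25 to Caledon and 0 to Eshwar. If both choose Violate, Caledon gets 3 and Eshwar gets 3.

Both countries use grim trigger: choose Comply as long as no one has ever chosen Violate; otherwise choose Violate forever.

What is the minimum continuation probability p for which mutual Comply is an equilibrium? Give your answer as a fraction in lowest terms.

Expected cooperation value is 13 + p·13 + p²·13 + … = 13/(1−p); deviation gives 25 + p·3/(1−p).
13 ≥ 25(1−p) + 3p ⇒ 22p ≥ 12 ⇒ p ≥ 12/22 = 6/11.

6/11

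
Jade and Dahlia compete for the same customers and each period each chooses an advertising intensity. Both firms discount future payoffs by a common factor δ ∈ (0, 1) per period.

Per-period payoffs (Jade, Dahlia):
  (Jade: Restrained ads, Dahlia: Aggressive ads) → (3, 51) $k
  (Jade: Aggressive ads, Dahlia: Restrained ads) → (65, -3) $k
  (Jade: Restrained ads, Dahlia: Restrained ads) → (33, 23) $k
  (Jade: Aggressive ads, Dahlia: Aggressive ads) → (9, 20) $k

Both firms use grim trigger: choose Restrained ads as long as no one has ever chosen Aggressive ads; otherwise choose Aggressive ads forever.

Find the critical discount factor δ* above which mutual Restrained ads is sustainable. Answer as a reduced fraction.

28/31

Jade: cooperation gives 33 each period; deviation gives 65 once then 9 forever.
  33/(1−δ) ≥ 65 + 9δ/(1−δ) ⇒ δ ≥ 32/56 = 4/7.
Dahlia: cooperation gives 23 each period; deviation gives 51 once then 20 forever.
  δ ≥ 28/31.
Both must hold, so the binding constraint is Dahlia's: δ ≥ 28/31.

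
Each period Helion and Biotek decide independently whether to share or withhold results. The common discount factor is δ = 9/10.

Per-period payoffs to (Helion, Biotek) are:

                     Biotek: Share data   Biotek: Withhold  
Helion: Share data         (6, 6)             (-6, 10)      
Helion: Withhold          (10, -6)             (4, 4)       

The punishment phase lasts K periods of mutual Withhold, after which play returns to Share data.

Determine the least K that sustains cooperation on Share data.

3

Need Σ_{k=1}^{K} δ^k ≥ (10−6)/(6−4) = 2.0000 at δ = 9/10.
At K = 2 the sum is 1.7100 < 2.0000; at K = 3 it is 2.4390 ≥ 2.0000.
So the minimum punishment length is K = 3.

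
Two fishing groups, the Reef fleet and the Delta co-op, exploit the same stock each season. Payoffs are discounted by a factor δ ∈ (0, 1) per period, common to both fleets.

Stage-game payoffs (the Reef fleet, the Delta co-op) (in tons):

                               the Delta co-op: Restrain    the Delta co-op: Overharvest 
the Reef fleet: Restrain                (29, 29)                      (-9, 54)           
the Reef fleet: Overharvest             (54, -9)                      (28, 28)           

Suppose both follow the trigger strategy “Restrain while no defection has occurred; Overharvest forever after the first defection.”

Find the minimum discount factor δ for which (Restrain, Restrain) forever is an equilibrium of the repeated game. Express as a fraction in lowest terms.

Cooperation forever yields 29 each period: 29/(1−δ).
Deviating yields 54 once, then 28 forever: 54 + 28δ/(1−δ).
No profitable deviation requires 29/(1−δ) ≥ 54 + 28δ/(1−δ).
Multiplying by (1−δ): 29 ≥ 54(1−δ) + 28δ = 54 − 26δ.
So 26δ ≥ 25, i.e. δ ≥ 25/26.

25/26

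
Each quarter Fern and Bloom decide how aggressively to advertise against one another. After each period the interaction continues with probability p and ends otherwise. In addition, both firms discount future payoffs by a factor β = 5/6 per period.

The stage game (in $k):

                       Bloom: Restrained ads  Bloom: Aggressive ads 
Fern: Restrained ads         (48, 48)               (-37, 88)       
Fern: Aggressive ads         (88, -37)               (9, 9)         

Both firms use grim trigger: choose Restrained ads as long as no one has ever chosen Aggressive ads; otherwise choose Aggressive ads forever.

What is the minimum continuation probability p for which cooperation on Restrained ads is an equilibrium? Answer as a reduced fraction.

With continuation probability p and discount β, the effective per-period discount factor is βp.
Grim-trigger IC: βp ≥ (88−48)/(88−9) = 40/79.
So p ≥ (40/79)/(5/6) = 48/79.

48/79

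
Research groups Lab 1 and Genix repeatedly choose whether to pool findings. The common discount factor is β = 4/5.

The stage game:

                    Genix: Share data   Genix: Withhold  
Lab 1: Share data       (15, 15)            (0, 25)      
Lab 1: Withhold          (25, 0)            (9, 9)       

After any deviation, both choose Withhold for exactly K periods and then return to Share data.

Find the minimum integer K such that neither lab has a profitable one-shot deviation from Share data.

Need Σ_{k=1}^{K} β^k ≥ (25−15)/(15−9) = 1.6667 at β = 4/5.
At K = 2 the sum is 1.4400 < 1.6667; at K = 3 it is 1.9520 ≥ 1.6667.
So the minimum punishment length is K = 3.

3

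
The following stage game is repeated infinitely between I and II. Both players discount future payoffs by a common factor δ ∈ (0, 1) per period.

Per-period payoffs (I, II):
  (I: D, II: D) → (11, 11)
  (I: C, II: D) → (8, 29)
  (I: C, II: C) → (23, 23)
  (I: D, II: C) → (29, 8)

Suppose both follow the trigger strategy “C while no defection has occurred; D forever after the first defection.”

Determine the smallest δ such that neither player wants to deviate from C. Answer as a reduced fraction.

1/3

23/(1−δ) ≥ 29 + 11δ/(1−δ)
23 ≥ 29 − 18δ
δ ≥ 6/18 = 1/3.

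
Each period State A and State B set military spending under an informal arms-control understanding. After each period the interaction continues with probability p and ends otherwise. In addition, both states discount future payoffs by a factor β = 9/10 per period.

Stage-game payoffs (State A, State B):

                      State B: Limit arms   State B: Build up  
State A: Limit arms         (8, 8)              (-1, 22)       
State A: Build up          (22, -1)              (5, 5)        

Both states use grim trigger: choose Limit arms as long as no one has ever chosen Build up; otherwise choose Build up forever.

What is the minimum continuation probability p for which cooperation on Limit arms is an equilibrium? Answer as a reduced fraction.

140/153

With continuation probability p and discount β, the effective per-period discount factor is βp.
Grim-trigger IC: βp ≥ (22−8)/(22−5) = 14/17.
So p ≥ (14/17)/(9/10) = 140/153.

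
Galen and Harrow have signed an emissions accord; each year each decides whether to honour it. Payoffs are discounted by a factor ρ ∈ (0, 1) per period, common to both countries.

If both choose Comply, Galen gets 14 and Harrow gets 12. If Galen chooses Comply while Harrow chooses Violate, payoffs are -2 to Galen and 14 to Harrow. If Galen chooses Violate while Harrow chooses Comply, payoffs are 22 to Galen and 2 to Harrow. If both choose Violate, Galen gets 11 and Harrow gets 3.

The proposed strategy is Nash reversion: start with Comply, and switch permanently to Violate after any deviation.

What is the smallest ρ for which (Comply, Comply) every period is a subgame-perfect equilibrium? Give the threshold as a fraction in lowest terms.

For Galen: deviation gain 22−14 = 8, per-period punishment loss 14−11 = 3. IC gives ρ ≥ 8/11.
For Harrow: gain 2, loss 9 per period, so ρ ≥ 2/11.
The tighter constraint is Galen's, so cooperation needs ρ ≥ 8/11.

8/11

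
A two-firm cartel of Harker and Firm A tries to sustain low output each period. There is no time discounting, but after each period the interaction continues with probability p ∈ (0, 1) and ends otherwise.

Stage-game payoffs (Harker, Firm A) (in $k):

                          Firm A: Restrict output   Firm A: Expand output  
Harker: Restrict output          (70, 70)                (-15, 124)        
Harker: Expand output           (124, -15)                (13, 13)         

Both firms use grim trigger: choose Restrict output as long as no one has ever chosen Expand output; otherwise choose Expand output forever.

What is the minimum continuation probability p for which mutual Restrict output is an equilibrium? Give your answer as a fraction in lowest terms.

18/37

Expected cooperation value is 70 + p·70 + p²·70 + … = 70/(1−p); deviation gives 124 + p·13/(1−p).
70 ≥ 124(1−p) + 13p ⇒ 111p ≥ 54 ⇒ p ≥ 54/111 = 18/37.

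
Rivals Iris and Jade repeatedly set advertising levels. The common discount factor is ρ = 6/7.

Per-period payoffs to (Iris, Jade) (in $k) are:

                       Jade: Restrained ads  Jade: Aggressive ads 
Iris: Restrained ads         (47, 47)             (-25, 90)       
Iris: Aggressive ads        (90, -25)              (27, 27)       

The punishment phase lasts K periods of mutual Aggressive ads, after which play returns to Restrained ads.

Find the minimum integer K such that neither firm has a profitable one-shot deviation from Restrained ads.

Need Σ_{k=1}^{K} ρ^k ≥ (90−47)/(47−27) = 2.1500 at ρ = 6/7.
At K = 2 the sum is 1.5918 < 2.1500; at K = 3 it is 2.2216 ≥ 2.1500.
So the minimum punishment length is K = 3.

3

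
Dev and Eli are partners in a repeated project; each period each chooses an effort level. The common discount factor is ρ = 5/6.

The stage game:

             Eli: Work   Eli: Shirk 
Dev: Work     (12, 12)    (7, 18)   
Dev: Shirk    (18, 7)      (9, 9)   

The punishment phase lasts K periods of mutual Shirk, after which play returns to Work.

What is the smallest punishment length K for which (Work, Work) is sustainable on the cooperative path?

3

Need Σ_{k=1}^{K} ρ^k ≥ (18−12)/(12−9) = 2.0000 at ρ = 5/6.
At K = 2 the sum is 1.5278 < 2.0000; at K = 3 it is 2.1065 ≥ 2.0000.
So the minimum punishment length is K = 3.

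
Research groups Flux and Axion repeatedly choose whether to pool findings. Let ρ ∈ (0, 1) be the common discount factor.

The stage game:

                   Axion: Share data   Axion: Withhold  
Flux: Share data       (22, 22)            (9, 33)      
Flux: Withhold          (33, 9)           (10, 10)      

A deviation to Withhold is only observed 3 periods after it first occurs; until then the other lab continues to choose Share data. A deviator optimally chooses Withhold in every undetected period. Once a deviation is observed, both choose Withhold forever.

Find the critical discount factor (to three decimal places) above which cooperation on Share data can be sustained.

0.782

Deviating for the 3 undetected periods gains 33−22 = 11 per period over cooperation, then loses 22−10 = 12 per period forever once punishment starts.
Gain: 11(1 + ρ + … + ρ^2); loss: 12·ρ^3/(1−ρ).
No profitable deviation ⇔ 11(1−ρ^3) ≤ 12·ρ^3, i.e. ρ^3 ≥ 11/(11+12) = 11/23.
Hence ρ ≥ (11/23)^(1/3) ≈ 0.782.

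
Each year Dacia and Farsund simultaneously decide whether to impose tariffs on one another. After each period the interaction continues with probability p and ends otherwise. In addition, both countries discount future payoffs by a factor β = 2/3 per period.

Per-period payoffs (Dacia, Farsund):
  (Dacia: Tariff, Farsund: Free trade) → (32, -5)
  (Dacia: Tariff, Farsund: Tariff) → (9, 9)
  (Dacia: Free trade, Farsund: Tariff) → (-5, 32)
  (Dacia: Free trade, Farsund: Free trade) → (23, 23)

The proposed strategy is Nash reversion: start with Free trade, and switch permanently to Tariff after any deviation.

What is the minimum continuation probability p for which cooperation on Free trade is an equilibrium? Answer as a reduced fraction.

27/46

Expected continuation weight on next period's payoff is β·p = 2/3·p, which plays the role of the discount factor.
Cooperation requires 2/3·p ≥ (32−23)/(32−9) = 9/23, hence p ≥ 27/46.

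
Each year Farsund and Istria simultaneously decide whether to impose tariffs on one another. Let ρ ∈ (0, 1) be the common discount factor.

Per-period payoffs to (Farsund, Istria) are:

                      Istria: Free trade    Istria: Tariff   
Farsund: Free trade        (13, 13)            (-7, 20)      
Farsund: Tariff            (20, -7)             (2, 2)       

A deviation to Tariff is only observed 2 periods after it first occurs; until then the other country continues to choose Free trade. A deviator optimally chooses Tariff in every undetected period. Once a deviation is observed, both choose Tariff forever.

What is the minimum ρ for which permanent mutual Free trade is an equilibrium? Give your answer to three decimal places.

0.624

Deviating for the 2 undetected periods gains 20−13 = 7 per period over cooperation, then loses 13−2 = 11 per period forever once punishment starts.
Gain: 7(1 + ρ + … + ρ^1); loss: 11·ρ^2/(1−ρ).
No profitable deviation ⇔ 7(1−ρ^2) ≤ 11·ρ^2, i.e. ρ^2 ≥ 7/(7+11) = 7/18.
Hence ρ ≥ (7/18)^(1/2) ≈ 0.624.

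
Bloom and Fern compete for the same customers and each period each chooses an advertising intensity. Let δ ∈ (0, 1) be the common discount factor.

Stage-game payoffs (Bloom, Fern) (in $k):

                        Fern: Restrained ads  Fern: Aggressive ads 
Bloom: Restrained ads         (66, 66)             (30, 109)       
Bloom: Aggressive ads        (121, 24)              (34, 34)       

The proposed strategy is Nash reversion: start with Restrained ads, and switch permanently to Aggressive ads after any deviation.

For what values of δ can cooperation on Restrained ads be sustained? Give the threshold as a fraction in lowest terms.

Bloom's threshold: (121−66)/(121−34) = 55/87.
Fern's threshold: (109−66)/(109−34) = 43/75.
55/87 > 43/75, so Bloom binds and δ* = 55/87.

55/87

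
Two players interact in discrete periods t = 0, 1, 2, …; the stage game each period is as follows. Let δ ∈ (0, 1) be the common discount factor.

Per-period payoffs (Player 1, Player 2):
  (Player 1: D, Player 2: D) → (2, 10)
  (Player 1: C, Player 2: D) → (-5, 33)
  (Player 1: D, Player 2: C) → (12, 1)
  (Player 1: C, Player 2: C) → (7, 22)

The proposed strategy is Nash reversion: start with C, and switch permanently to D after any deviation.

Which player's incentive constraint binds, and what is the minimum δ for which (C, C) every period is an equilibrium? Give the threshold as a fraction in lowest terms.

Player 1; δ ≥ 1/2

Player 1's threshold: (12−7)/(12−2) = 1/2.
Player 2's threshold: (33−22)/(33−10) = 11/23.
1/2 > 11/23, so Player 1 binds and δ* = 1/2.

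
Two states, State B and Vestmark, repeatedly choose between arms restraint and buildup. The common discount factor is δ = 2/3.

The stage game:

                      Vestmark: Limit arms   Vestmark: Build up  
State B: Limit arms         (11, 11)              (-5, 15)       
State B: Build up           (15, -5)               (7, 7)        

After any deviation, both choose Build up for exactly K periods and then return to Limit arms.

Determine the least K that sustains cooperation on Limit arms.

2

No profitable deviation requires (11−7)(δ+…+δ^K) ≥ 15−11, i.e. δ+…+δ^K ≥ 1 ≈ 1.0000.
With δ = 2/3, the partial sums are K=1: 0.6667, K=2: 1.1111.
K = 2 is the first length at which the sum reaches 1.0000.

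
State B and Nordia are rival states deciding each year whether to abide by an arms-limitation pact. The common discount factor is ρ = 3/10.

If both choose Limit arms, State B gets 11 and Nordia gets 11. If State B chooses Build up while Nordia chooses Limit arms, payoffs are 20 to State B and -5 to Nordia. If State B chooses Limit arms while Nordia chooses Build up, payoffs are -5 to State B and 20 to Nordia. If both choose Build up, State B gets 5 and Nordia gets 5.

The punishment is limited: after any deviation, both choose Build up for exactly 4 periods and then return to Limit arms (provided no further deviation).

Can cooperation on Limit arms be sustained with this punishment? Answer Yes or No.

A one-shot deviation gives 20 now, then 5 for 4 periods, then back to 11.
Gain from deviating: (20−11) today; loss: (11−5) in each of the next 4 periods.
No-deviation condition: (11−5)(ρ+…+ρ^4) ≥ 20−11, i.e. ρ+…+ρ^4 ≥ 3/2.
At ρ = 3/10: ρ+…+ρ^4 = 0.4251 < 1.5000.
So cooperation is not sustainable.

No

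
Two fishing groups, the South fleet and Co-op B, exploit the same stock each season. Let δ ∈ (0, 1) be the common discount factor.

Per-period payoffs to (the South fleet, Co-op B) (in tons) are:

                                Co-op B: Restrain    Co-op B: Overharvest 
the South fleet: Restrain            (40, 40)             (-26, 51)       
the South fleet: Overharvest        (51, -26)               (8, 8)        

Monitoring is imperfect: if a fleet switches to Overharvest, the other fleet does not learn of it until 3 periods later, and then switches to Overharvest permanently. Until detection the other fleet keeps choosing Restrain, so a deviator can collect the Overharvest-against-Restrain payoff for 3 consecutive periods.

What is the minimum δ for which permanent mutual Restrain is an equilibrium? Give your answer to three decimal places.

0.635

A deviator earns 51 for 3 periods, then 8 forever; cooperating earns 40 forever. Multiplying the IC by (1−δ):
40 ≥ 51(1−δ^3) + 8δ^3, so 43·δ^3 ≥ 11 and δ^3 ≥ 11/43.
δ ≥ (11/43)^(1/3) ≈ 0.635.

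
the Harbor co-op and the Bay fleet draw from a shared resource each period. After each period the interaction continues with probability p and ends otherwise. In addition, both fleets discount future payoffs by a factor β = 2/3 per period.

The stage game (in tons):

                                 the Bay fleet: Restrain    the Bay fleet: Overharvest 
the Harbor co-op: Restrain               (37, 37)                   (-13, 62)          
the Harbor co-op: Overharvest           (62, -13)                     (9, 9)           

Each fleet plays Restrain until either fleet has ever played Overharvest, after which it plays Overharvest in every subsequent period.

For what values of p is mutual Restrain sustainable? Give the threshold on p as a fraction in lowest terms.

Expected continuation weight on next period's payoff is β·p = 2/3·p, which plays the role of the discount factor.
Cooperation requires 2/3·p ≥ (62−37)/(62−9) = 25/53, hence p ≥ 75/106.

75/106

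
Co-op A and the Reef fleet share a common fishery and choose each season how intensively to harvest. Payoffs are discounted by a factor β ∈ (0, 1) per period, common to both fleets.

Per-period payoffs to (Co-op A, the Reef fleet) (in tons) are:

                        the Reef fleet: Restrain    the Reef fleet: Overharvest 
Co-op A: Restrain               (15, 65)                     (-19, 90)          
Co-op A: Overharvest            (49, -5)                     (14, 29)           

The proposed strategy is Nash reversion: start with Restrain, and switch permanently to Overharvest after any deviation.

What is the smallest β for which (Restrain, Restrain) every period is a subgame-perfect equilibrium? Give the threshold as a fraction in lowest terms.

34/35

For Co-op A: deviation gain 49−15 = 34, per-period punishment loss 15−14 = 1. IC gives β ≥ 34/35.
For the Reef fleet: gain 25, loss 36 per period, so β ≥ 25/61.
The tighter constraint is Co-op A's, so cooperation needs β ≥ 34/35.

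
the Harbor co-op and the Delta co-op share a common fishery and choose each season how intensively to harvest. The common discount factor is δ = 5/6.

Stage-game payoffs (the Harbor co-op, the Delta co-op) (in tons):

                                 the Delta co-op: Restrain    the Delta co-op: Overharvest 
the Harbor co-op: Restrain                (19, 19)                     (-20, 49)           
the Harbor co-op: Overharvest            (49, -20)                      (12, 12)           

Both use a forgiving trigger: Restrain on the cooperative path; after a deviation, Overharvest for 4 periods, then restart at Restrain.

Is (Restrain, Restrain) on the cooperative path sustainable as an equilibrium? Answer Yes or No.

No

Comparing payoff streams over the 5 periods until play realigns: cooperate → 19(1+δ+…+δ^4); deviate → 49 + 12(δ+…+δ^4).
Cooperation is sustained iff (19−12)(δ+…+δ^4) ≥ 49−19.
δ+…+δ^4 = 5/6·(1−(5/6)^4)/(1−5/6) = 2.5887, and (49−19)/(19−12) = 4.2857.
2.5887 < 4.2857, so cooperation is not sustainable.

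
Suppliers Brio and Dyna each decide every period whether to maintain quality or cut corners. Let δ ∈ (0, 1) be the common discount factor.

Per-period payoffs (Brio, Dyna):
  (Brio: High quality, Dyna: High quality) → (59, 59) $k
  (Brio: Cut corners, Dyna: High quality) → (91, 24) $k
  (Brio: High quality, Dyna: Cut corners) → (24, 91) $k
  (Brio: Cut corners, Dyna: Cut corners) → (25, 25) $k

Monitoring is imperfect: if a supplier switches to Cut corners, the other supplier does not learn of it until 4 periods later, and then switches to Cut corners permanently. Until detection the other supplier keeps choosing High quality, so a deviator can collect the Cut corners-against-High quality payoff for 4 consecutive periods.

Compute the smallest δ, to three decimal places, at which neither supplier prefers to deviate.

The best deviation is to choose Cut corners for all 4 undetected periods, earning 91 each, then 25 forever once detected.
Deviation value: 91(1−δ^4)/(1−δ) + 25δ^4/(1−δ); cooperation value: 59/(1−δ).
IC: 59 ≥ 91(1−δ^4) + 25δ^4 = 91 − 66δ^4.
So δ^4 ≥ 32/66 = 16/33, giving δ ≥ (16/33)^(1/4) ≈ 0.834.

0.834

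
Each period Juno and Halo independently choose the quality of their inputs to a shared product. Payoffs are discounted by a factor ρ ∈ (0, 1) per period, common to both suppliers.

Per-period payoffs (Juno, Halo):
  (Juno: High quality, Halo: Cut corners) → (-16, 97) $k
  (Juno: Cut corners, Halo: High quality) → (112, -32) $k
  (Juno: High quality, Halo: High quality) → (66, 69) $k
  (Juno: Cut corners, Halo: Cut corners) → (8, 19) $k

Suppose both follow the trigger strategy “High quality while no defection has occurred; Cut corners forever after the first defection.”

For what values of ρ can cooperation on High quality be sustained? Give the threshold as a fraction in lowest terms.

23/52

For Juno: deviation gain 112−66 = 46, per-period punishment loss 66−8 = 58. IC gives ρ ≥ 46/104 = 23/52.
For Halo: gain 28, loss 50 per period, so ρ ≥ 28/78 = 14/39.
The tighter constraint is Juno's, so cooperation needs ρ ≥ 23/52.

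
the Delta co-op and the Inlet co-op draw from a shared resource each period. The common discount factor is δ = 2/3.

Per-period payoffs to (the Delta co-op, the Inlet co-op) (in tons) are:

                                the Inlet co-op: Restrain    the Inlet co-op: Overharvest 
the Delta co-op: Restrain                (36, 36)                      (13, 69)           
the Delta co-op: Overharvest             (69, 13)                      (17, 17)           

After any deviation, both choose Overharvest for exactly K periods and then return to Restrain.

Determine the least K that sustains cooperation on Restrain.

Need Σ_{k=1}^{K} δ^k ≥ (69−36)/(36−17) = 1.7368 at δ = 2/3.
At K = 5 the sum is 1.7366 < 1.7368; at K = 6 it is 1.8244 ≥ 1.7368.
So the minimum punishment length is K = 6.

6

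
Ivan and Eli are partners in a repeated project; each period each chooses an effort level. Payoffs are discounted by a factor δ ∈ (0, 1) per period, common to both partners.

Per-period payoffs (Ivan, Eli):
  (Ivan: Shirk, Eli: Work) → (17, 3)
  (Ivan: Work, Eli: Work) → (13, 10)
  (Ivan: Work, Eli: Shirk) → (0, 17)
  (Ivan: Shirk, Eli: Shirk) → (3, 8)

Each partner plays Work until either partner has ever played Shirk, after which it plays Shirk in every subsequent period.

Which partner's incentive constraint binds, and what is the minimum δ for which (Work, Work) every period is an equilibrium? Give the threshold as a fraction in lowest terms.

For Ivan: deviation gain 17−13 = 4, per-period punishment loss 13−3 = 10. IC gives δ ≥ 4/14 = 2/7.
For Eli: gain 7, loss 2 per period, so δ ≥ 7/9.
The tighter constraint is Eli's, so cooperation needs δ ≥ 7/9.

Eli; δ ≥ 7/9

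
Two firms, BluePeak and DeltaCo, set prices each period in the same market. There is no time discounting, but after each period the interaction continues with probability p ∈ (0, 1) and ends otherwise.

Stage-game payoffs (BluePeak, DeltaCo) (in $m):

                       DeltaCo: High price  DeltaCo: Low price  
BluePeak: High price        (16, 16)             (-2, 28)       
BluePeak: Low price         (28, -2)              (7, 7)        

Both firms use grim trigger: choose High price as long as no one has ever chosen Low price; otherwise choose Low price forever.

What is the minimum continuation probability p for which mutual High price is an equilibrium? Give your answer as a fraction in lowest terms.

4/7

Expected cooperation value is 16 + p·16 + p²·16 + … = 16/(1−p); deviation gives 28 + p·7/(1−p).
16 ≥ 28(1−p) + 7p ⇒ 21p ≥ 12 ⇒ p ≥ 12/21 = 4/7.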